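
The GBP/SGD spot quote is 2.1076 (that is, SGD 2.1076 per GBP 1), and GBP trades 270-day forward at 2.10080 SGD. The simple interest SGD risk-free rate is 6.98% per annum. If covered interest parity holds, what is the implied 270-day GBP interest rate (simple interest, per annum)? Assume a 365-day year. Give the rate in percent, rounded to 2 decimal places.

T = 270/365 years.
CIP gives F = S · g_SGD/g_GBP, so g_SGD/g_GBP = 2.1008/2.1076 = 0.9967736.
SGD growth factor: 1 + 0.0698×270/365 = 1.0516329.
Hence g_GBP = 1.0550369.
(1.0550369 − 1)/T = 0.074402, i.e. 7.44%.

7.44%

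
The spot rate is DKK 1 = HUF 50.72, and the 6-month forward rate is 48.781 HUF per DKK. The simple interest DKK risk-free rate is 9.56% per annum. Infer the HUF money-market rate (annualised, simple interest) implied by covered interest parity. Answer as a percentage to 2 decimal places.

T = 6/12 years.
CIP gives F = S · g_HUF/g_DKK, so g_HUF/g_DKK = 48.781/50.72 = 0.9617705.
The DKK side grows by 1 + 0.0956×6/12 = 1.047800.
So the HUF growth factor = 1.0077431.
(1.0077431 − 1)/T = 0.015486, i.e. 1.55%.

1.55%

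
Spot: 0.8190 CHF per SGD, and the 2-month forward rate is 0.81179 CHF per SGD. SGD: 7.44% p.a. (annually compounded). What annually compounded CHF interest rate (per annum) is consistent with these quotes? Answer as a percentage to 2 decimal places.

1.89%

T = 2/12 years.
F/S = 0.81179/0.819 = 0.9911966 = (growth of CHF) / (growth of SGD).
The SGD side grows by (1 + 0.0744)^(2/12) = 1.0120322.
Hence g_CHF = 1.0031229.
r = 1.0031229^(12/2) − 1 = 0.018884 → 1.89%.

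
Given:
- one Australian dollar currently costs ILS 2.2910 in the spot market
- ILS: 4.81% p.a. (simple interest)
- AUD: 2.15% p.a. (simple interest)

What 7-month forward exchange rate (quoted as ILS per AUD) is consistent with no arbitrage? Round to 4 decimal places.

T = 7/12 years.
Growth of 1 ILS over T: 1 + 0.0481×7/12 = 1.0280583.
AUD accumulates by 1 + 0.0215×7/12 = 1.0125417.
So F = 2.291 × 1.0280583 / 1.0125417 = 2.326108 (ILS/AUD).

2.3261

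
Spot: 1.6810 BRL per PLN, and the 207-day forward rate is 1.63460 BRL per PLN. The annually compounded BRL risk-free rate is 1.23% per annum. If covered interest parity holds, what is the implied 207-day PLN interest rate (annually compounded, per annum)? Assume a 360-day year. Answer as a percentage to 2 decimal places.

T = 207/360 years.
F/S = 1.6346/1.681 = 0.9723974 = (growth of BRL) / (growth of PLN).
BRL growth factor: (1 + 0.0123)^(207/360) = 1.0070541.
That pins the PLN growth at 1.0356405.
r = 1.0356405^(360/207) − 1 = 0.062797 → 6.28%.

6.28%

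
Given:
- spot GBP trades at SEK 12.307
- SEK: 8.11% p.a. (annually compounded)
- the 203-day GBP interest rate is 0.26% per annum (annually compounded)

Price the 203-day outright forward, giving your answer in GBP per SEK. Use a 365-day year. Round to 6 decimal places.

0.077918

T = 203/365 years.
SEK accumulates by (1 + 0.0811)^(203/365) = 1.0443234.
Growth of 1 GBP over T: (1 + 0.0026)^(203/365) = 1.0014452.
CIP: F = S · (grow SEK)/(grow GBP) = 12.307 × 1.0443234/1.0014452 = 12.83394 SEK per GBP.
Quoted the other way: 1/12.83394 = 0.077918 GBP per SEK.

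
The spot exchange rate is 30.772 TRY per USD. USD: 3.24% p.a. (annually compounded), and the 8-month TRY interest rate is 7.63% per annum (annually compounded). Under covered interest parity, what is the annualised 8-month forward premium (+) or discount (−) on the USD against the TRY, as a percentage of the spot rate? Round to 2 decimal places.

+4.22%

T = 8/12 years.
CIP forward (TRY per USD) = 30.772 × 1.0502408/1.021485 = 31.638262.
(F − S)/S ÷ T = (31.638262 − 30.772)/30.772/(8/12) = 0.042226 → 4.22%.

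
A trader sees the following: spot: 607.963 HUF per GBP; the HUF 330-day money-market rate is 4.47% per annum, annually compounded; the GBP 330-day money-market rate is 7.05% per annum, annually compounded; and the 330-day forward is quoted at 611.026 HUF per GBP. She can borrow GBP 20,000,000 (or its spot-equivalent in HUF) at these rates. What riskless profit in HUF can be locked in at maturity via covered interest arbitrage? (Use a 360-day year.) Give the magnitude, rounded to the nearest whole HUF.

T = 330/360 years.
Keep in GBP, deliver into the forward: 20,000,000·1.064439826874·611.026 = HUF 13,008,008,193.11.
Swap to HUF now, deposit: 20,000,000·607.963·1.040899888017 = HUF 12,656,572,372.37.
The quoted forward overvalues GBP, so borrow HUF, buy GBP at spot, deposit the GBP at 7.05%, and sell the proceeds forward at 611.026.
Profit = 13,008,008,193.11 − 12,656,572,372.37 = HUF 351,435,821.

HUF 351,435,821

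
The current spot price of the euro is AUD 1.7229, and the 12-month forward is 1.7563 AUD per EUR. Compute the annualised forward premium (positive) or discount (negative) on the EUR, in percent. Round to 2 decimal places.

T = 1 year.
EUR trades forward at +1.93859% vs spot over the period.
Per annum: 0.0193859 / 1 = 0.019386 = 1.94%.

+1.94%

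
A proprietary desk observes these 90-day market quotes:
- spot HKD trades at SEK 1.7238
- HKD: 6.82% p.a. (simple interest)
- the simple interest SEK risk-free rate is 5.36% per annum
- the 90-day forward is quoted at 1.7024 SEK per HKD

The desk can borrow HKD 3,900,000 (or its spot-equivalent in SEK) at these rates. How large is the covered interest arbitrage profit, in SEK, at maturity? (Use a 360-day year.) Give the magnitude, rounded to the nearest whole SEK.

T = 90/360 years.
Invest the HKD and cover forward: 3,900,000 × 1.017050 × 1.7024 = SEK 6,752,561.09.
Convert at spot and invest in SEK: 3,900,000 × 1.7238 × 1.013400 = SEK 6,812,905.79.
The quoted forward undervalues HKD, so borrow HKD, convert to SEK at spot, deposit the SEK at 5.36%, and buy HKD forward at 1.7024 to cover the loan.
The gap between the two covered legs is SEK 60,345.

SEK 60,345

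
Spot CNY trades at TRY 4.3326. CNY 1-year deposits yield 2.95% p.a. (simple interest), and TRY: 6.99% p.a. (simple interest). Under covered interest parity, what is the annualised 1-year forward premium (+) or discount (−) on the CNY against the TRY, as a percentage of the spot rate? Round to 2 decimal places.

T = 1 year.
No-arbitrage forward: 4.3326 × 1.069900 / 1.029500 = 4.5026214 TRY/CNY.
Annualised premium = (F − S)/S × (1/T) = (4.5026214 − 4.3326)/4.3326 ÷ 1 = 3.92%.

+3.92%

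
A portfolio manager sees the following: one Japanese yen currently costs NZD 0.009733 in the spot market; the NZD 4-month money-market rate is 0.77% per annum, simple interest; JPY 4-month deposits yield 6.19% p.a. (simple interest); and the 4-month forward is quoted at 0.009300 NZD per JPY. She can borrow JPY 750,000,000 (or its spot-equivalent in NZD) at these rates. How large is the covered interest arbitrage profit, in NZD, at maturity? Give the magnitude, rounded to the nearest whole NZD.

NZD 199,569

T = 4/12 years.
Keep in JPY, deliver into the forward: 750,000,000·1.020633333·0.009300 = NZD 7,118,917.50.
Swap to NZD now, deposit: 750,000,000·0.009733·1.002566667 = NZD 7,318,486.03.
The quoted forward undervalues JPY, so borrow JPY, convert to NZD at spot, deposit the NZD at 0.77%, and buy JPY forward at 0.009300 to cover the loan.
The gap between the two covered legs is NZD 199,569.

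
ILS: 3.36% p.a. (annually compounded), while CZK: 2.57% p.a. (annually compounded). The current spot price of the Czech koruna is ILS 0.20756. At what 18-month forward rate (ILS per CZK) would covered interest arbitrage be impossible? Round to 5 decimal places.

0.20996

T = 18/12 years.
Growth of 1 ILS over T: (1 + 0.0336)^(18/12) = 1.050821.
Growth of 1 CZK over T: (1 + 0.0257)^(18/12) = 1.0387966.
Forward (ILS per CZK) = 0.20756 × 1.050821 / 1.0387966 = 0.2099626.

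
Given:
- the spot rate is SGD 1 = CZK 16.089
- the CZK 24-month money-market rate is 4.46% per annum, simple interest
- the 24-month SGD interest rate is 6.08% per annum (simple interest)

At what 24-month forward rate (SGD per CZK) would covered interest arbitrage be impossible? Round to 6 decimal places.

T = 2 years.
CZK growth factor: 1 + 0.0446×2 = 1.089200.
SGD accumulates by 1 + 0.0608×2 = 1.121600.
Forward (CZK per SGD) = 16.089 × 1.089200 / 1.121600 = 15.62423.
Quoted the other way: 1/15.62423 = 0.064003 SGD per CZK.

0.064003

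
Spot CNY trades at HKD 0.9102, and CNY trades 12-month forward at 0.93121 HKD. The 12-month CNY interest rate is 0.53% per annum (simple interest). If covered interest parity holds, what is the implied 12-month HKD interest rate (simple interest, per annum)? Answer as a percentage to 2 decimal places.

2.85%

T = 1 year.
F/S = 0.93121/0.9102 = 1.0230828 = (growth of HKD) / (growth of CNY).
CNY growth factor: 1 + 0.0053×1 = 1.005300.
So the HKD growth factor = 1.0285051.
r = (1.0285051 − 1)/1 = 0.028505 → 2.85%.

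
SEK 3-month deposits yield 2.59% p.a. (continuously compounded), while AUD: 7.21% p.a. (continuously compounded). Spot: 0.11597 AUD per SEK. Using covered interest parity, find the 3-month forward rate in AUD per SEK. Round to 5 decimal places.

T = 3/12 years.
AUD accumulates by e^(0.0721×3/12) = 1.0181884.
Growth of 1 SEK over T: e^(0.0259×3/12) = 1.006496.
CIP: F = S · (grow AUD)/(grow SEK) = 0.11597 × 1.0181884/1.006496 = 0.1173172 AUD per SEK.

0.11732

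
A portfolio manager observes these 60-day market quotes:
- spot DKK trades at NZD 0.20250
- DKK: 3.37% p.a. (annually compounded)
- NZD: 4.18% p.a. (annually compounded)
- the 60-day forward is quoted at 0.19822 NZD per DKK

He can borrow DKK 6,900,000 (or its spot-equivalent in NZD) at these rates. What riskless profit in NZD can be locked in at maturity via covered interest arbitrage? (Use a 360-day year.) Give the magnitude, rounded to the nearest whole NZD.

NZD 31,525

T = 60/360 years.
Route A — deposit DKK, sell forward: 6,900,000 × 1.005539386 × 0.19822 = NZD 1,375,294.32.
Route B — convert at spot, deposit NZD: 6,900,000 × 0.20250 × 1.006848341 = NZD 1,406,818.84.
The quoted forward undervalues DKK, so borrow DKK, convert to NZD at spot, deposit the NZD at 4.18%, and buy DKK forward at 0.19822 to cover the loan.
Arbitrage profit = |1,375,294.32 − 1,406,818.84| = NZD 31,525.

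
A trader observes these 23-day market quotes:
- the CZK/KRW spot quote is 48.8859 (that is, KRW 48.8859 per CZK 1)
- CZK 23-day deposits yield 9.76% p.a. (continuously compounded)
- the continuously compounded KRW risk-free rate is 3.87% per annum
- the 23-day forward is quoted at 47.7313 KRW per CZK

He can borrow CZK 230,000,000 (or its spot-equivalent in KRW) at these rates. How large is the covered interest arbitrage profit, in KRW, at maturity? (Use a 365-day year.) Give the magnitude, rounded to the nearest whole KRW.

T = 23/365 years.
Keep in CZK, deliver into the forward: 230,000,000·1.006169087909·47.7313 = KRW 11,045,924,474.71.
Swap to KRW now, deposit: 230,000,000·48.8859·1.002441606014 = KRW 11,271,209,824.71.
The quoted forward undervalues CZK, so borrow CZK, convert to KRW at spot, deposit the KRW at 3.87%, and buy CZK forward at 47.7313 to cover the loan.
Arbitrage profit = |11,045,924,474.71 − 11,271,209,824.71| = KRW 225,285,350.

KRW 225,285,350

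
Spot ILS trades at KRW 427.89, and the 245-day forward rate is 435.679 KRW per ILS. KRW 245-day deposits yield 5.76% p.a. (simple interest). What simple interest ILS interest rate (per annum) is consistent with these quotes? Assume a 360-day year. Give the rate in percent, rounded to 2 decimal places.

T = 245/360 years.
By CIP, F/S equals the KRW-to-ILS growth ratio: 435.679/427.89 = 1.0182033.
The KRW side grows by 1 + 0.0576×245/360 = 1.039200.
That pins the ILS growth at 1.0206213.
(1.0206213 − 1)/T = 0.030301, i.e. 3.03%.

3.03%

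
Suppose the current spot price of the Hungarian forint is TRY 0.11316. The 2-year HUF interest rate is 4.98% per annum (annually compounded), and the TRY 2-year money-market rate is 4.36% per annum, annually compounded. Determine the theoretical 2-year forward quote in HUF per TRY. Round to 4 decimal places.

T = 2 years.
Growth of 1 TRY over T: (1 + 0.0436)^2 = 1.089101.
HUF accumulates by (1 + 0.0498)^2 = 1.102080.
CIP: F = S · (grow TRY)/(grow HUF) = 0.11316 × 1.089101/1.102080 = 0.1118273 TRY per HUF.
Invert for HUF per TRY: 1 / 0.1118273 = 8.9424.

8.9424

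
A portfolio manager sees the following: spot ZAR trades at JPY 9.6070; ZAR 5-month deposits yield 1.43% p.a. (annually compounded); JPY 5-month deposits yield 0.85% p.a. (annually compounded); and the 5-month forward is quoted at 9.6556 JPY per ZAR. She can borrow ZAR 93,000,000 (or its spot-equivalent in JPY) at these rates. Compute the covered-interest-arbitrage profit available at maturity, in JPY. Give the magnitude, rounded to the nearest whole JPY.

T = 5/12 years.
Invest the ZAR and cover forward: 93,000,000 × 1.00593366796 × 9.6556 = JPY 903,299,060.56.
Convert at spot and invest in JPY: 93,000,000 × 9.6070 × 1.00353292546 = JPY 896,607,495.79.
The quoted forward overvalues ZAR, so borrow JPY, buy ZAR at spot, deposit the ZAR at 1.43%, and sell the proceeds forward at 9.6556.
Profit = 903,299,060.56 − 896,607,495.79 = JPY 6,691,565.

JPY 6,691,565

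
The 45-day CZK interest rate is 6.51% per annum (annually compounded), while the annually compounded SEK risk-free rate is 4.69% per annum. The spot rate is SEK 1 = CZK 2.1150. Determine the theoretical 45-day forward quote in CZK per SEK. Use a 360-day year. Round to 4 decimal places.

T = 45/360 years.
CZK accumulates by (1 + 0.0651)^(45/360) = 1.0079147.
SEK growth factor: (1 + 0.0469)^(45/360) = 1.0057456.
Forward (CZK per SEK) = 2.115 × 1.0079147 / 1.0057456 = 2.119561.

2.1196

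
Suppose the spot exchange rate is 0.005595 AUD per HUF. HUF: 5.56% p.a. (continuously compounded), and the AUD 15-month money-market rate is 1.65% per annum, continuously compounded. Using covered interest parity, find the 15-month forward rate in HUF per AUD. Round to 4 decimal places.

187.6835

T = 15/12 years.
AUD accumulates by e^(0.0165×15/12) = 1.020839165.
Growth of 1 HUF over T: e^(0.0556×15/12) = 1.071972061.
So F = 0.005595 × 1.020839165 / 1.071972061 = 0.00532811939 (AUD/HUF).
Invert for HUF per AUD: 1 / 0.00532811939 = 187.6835.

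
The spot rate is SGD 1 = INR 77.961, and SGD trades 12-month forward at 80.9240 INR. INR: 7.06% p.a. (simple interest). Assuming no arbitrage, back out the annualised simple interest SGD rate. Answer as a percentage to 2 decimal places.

T = 1 year.
CIP gives F = S · g_INR/g_SGD, so g_INR/g_SGD = 80.924/77.961 = 1.0380062.
INR growth factor: 1 + 0.0706×1 = 1.070600.
So the SGD growth factor = 1.0314004.
r = (1.0314004 − 1)/1 = 0.031400 → 3.14%.

3.14%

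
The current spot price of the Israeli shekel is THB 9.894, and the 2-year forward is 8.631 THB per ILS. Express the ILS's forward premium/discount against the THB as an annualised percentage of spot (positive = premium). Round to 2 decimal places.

T = 2 years.
ILS trades forward at -12.76531% vs spot over the period.
×(1/T) gives -6.38% p.a.

-6.38%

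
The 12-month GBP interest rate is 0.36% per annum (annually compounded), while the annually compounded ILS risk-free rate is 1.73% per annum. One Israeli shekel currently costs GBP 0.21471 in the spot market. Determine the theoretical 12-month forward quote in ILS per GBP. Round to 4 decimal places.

4.7210

T = 1 year.
GBP growth factor: (1 + 0.0036)^1 = 1.003600.
ILS accumulates by (1 + 0.0173)^1 = 1.017300.
Forward (GBP per ILS) = 0.21471 × 1.003600 / 1.017300 = 0.2118185.
Quoted the other way: 1/0.2118185 = 4.7210 ILS per GBP.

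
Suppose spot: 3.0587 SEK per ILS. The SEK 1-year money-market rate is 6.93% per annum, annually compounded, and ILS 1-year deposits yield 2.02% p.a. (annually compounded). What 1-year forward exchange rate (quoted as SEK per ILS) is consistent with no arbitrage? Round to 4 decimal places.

3.2059

T = 1 year.
SEK growth factor: (1 + 0.0693)^1 = 1.069300.
ILS accumulates by (1 + 0.0202)^1 = 1.020200.
Forward (SEK per ILS) = 3.0587 × 1.069300 / 1.020200 = 3.205909.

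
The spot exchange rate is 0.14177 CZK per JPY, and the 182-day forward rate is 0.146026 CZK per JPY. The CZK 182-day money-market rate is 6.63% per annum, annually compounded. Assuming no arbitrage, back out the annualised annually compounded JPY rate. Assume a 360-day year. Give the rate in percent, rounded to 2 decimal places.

T = 182/360 years.
CIP gives F = S · g_CZK/g_JPY, so g_CZK/g_JPY = 0.146026/0.14177 = 1.0300205.
CZK growth factor: (1 + 0.0663)^(182/360) = 1.0329864.
So the JPY growth factor = 1.0028795.
r = 1.0028795^(360/182) − 1 = 0.005704 → 0.57%.

0.57%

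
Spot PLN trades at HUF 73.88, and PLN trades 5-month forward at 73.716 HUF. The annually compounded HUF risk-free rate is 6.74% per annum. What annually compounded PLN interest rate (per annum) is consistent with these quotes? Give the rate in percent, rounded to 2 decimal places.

7.31%

T = 5/12 years.
F/S = 73.716/73.88 = 0.9977802 = (growth of HUF) / (growth of PLN).
The HUF side grows by (1 + 0.0674)^(5/12) = 1.0275501.
That pins the PLN growth at 1.0298361.
r = 1.0298361^(12/5) − 1 = 0.073108 → 7.31%.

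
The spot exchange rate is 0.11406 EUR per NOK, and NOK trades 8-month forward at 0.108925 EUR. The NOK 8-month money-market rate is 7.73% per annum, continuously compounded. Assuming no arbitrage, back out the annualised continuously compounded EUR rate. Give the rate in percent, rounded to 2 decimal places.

T = 8/12 years.
F/S = 0.108925/0.11406 = 0.9549798 = (growth of EUR) / (growth of NOK).
NOK growth factor: e^(0.0773×8/12) = 1.0528843.
Hence g_EUR = 1.0054832.
Take logs: ln 1.0054832 / (8/12) = 0.008202, so 0.82%.

0.82%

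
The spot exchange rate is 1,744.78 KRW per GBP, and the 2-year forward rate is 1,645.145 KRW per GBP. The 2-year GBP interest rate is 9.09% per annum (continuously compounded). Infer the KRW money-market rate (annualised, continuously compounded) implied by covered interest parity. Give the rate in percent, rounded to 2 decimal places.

T = 2 years.
By CIP, F/S equals the KRW-to-GBP growth ratio: 1645.145/1744.78 = 0.9428954.
GBP growth factor: e^(0.0909×2) = 1.1993743.
That pins the KRW growth at 1.1308845.
Take logs: ln 1.1308845 / 2 = 0.061500, so 6.15%.

6.15%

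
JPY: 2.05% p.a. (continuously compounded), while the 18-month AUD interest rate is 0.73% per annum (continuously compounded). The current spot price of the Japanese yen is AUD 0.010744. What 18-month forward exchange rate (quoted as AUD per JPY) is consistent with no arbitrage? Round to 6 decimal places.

0.010533

T = 18/12 years.
Growth of 1 AUD over T: e^(0.0073×18/12) = 1.0110102.
JPY growth factor: e^(0.0205×18/12) = 1.0312277.
CIP: F = S · (grow AUD)/(grow JPY) = 0.010744 × 1.0110102/1.0312277 = 0.01053336 AUD per JPY.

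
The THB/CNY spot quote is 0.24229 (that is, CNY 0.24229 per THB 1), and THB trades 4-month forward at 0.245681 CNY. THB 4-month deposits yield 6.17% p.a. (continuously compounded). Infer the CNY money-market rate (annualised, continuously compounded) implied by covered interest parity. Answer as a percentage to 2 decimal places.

10.34%

T = 4/12 years.
CIP gives F = S · g_CNY/g_THB, so g_CNY/g_THB = 0.245681/0.24229 = 1.0139956.
The THB side grows by e^(0.0617×4/12) = 1.0207796.
So the CNY growth factor = 1.035066.
r = ln(1.035066)/(4/12) = 0.103396 → 10.34%.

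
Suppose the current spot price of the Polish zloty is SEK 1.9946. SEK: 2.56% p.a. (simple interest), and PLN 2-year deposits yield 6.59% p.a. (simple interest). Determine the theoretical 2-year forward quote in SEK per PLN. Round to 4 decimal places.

T = 2 years.
SEK accumulates by 1 + 0.0256×2 = 1.051200.
PLN growth factor: 1 + 0.0659×2 = 1.131800.
So F = 1.9946 × 1.051200 / 1.131800 = 1.852557 (SEK/PLN).

1.8526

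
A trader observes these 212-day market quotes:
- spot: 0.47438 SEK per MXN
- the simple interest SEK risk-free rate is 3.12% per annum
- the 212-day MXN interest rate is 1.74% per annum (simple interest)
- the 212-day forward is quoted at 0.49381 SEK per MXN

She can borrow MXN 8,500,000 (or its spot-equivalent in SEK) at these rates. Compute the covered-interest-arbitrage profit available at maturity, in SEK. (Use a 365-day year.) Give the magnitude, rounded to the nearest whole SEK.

SEK 134,504

T = 212/365 years.
Invest the MXN and cover forward: 8,500,000 × 1.010106301 × 0.49381 = SEK 4,239,805.04.
Convert at spot and invest in SEK: 8,500,000 × 0.47438 × 1.018121644 = SEK 4,105,300.64.
The quoted forward overvalues MXN, so borrow SEK, buy MXN at spot, deposit the MXN at 1.74%, and sell the proceeds forward at 0.49381.
The gap between the two covered legs is SEK 134,504.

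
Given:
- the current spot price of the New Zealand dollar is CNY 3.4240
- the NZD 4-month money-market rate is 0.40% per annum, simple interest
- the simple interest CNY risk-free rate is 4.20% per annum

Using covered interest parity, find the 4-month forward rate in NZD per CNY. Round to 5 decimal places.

0.28841

T = 4/12 years.
CNY growth factor: 1 + 0.0420×4/12 = 1.014000.
NZD accumulates by 1 + 0.0040×4/12 = 1.0013333.
CIP: F = S · (grow CNY)/(grow NZD) = 3.424 × 1.014000/1.0013333 = 3.467313 CNY per NZD.
Invert for NZD per CNY: 1 / 3.467313 = 0.28841.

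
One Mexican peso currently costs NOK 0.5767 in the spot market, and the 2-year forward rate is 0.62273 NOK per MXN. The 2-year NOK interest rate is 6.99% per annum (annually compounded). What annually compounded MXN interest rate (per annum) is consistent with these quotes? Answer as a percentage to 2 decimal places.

T = 2 years.
F/S = 0.62273/0.5767 = 1.0798162 = (growth of NOK) / (growth of MXN).
The NOK side grows by (1 + 0.0699)^2 = 1.144686.
So the MXN growth factor = 1.0600749.
r = 1.0600749^(1/2) − 1 = 0.029599 → 2.96%.

2.96%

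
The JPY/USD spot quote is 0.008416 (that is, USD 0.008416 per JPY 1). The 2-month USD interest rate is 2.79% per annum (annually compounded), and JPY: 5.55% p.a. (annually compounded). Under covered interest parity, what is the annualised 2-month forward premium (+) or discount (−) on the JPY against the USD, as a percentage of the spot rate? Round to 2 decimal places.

T = 2/12 years.
No-arbitrage forward: 0.008416 × 1.0045968 / 1.0090431 = 0.008378915 USD/JPY.
Annualised premium = (F − S)/S × (1/T) = (0.008378915 − 0.008416)/0.008416 ÷ (2/12) = -2.64%.

-2.64%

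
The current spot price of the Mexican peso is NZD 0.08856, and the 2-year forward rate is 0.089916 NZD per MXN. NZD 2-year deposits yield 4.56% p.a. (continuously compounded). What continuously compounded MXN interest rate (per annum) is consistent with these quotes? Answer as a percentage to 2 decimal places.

3.80%

T = 2 years.
By CIP, F/S equals the NZD-to-MXN growth ratio: 0.089916/0.08856 = 1.0153117.
NZD growth factor: e^(0.0456×2) = 1.0954881.
So the MXN growth factor = 1.0789673.
Take logs: ln 1.0789673 / 2 = 0.038002, so 3.80%.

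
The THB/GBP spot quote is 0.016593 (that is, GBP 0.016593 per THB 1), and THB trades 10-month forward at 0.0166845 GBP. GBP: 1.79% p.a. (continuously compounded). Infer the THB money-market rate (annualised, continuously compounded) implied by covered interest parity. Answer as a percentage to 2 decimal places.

1.13%

T = 10/12 years.
F/S = 0.0166845/0.016593 = 1.0055144 = (growth of GBP) / (growth of THB).
GBP growth factor: e^(0.0179×10/12) = 1.0150285.
So the THB growth factor = 1.0094619.
Take logs: ln 1.0094619 / (10/12) = 0.011301, so 1.13%.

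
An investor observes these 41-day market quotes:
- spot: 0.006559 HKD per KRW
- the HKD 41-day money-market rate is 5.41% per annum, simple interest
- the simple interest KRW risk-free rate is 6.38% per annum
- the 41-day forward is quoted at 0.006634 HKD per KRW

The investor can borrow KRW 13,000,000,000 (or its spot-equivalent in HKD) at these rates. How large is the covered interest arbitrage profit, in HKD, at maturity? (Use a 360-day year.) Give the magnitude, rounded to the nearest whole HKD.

HKD 1,076,281

T = 41/360 years.
Keep in KRW, deliver into the forward: 13,000,000,000·1.0072661111·0.006634 = HKD 86,868,643.95.
Swap to HKD now, deposit: 13,000,000,000·0.006559·1.0061613889 = HKD 85,792,363.15.
The quoted forward overvalues KRW, so borrow HKD, buy KRW at spot, deposit the KRW at 6.38%, and sell the proceeds forward at 0.006634.
Arbitrage profit = |86,868,643.95 − 85,792,363.15| = HKD 1,076,281.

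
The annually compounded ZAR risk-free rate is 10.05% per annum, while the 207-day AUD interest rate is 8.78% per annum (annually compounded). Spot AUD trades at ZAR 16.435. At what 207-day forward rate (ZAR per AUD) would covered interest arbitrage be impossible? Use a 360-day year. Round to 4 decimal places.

16.5451

T = 207/360 years.
ZAR accumulates by (1 + 0.1005)^(207/360) = 1.05660893.
AUD growth factor: (1 + 0.0878)^(207/360) = 1.04958039.
Forward (ZAR per AUD) = 16.435 × 1.05660893 / 1.04958039 = 16.545057.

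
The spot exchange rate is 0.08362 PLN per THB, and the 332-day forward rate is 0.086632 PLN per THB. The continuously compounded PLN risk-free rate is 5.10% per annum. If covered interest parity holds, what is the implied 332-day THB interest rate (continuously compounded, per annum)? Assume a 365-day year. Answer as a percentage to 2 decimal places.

1.21%

T = 332/365 years.
CIP gives F = S · g_PLN/g_THB, so g_PLN/g_THB = 0.086632/0.08362 = 1.0360201.
PLN growth factor: e^(0.0510×332/365) = 1.0474818.
That pins the THB growth at 1.0110632.
Take logs: ln 1.0110632 / (332/365) = 0.012096, so 1.21%.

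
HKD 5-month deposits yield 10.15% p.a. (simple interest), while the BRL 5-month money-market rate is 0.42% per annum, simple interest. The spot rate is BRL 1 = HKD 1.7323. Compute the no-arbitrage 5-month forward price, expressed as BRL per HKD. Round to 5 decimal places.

0.55481

T = 5/12 years.
Growth of 1 HKD over T: 1 + 0.1015×5/12 = 1.0422917.
Growth of 1 BRL over T: 1 + 0.0042×5/12 = 1.001750.
Forward (HKD per BRL) = 1.7323 × 1.0422917 / 1.001750 = 1.802408.
Invert for BRL per HKD: 1 / 1.802408 = 0.55481.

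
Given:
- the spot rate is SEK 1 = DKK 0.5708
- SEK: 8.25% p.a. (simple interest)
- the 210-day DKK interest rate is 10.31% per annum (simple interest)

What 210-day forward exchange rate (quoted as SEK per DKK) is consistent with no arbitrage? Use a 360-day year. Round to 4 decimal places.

T = 210/360 years.
Growth of 1 DKK over T: 1 + 0.1031×210/360 = 1.0601417.
SEK accumulates by 1 + 0.0825×210/360 = 1.048125.
So F = 0.5708 × 1.0601417 / 1.048125 = 0.5773442 (DKK/SEK).
Quoted the other way: 1/0.5773442 = 1.7321 SEK per DKK.

1.7321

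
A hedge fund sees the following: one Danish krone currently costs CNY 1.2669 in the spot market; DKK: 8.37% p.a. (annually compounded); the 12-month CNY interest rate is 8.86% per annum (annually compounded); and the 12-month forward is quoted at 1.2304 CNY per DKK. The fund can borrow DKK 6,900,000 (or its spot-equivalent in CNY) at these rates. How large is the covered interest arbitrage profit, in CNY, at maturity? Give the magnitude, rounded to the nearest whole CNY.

T = 1 year.
Keep in DKK, deliver into the forward: 6,900,000·1.083700·1.2304 = CNY 9,200,352.91.
Swap to CNY now, deposit: 6,900,000·1.2669·1.088600 = CNY 9,516,116.65.
The quoted forward undervalues DKK, so borrow DKK, convert to CNY at spot, deposit the CNY at 8.86%, and buy DKK forward at 1.2304 to cover the loan.
The gap between the two covered legs is CNY 315,764.

CNY 315,764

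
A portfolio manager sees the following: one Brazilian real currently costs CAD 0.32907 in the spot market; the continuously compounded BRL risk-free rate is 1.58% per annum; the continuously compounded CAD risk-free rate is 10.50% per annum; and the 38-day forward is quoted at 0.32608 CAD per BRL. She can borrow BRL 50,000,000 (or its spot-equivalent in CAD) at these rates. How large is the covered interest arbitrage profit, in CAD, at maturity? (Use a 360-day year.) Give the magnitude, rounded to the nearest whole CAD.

CAD 305,660

T = 38/360 years.
Invest the BRL and cover forward: 50,000,000 × 1.0016691693 × 0.32608 = CAD 16,331,214.14.
Convert at spot and invest in CAD: 50,000,000 × 0.32907 × 1.011144981 = CAD 16,636,873.94.
The quoted forward undervalues BRL, so borrow BRL, convert to CAD at spot, deposit the CAD at 10.50%, and buy BRL forward at 0.32608 to cover the loan.
Arbitrage profit = |16,331,214.14 − 16,636,873.94| = CAD 305,660.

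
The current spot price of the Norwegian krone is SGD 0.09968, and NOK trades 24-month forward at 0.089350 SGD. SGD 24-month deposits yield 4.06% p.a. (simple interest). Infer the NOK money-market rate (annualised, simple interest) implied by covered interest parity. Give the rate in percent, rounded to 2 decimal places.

T = 2 years.
F/S = 0.08935/0.09968 = 0.8963684 = (growth of SGD) / (growth of NOK).
SGD growth factor: 1 + 0.0406×2 = 1.081200.
That pins the NOK growth at 1.2062005.
(1.2062005 − 1)/T = 0.103100, i.e. 10.31%.

10.31%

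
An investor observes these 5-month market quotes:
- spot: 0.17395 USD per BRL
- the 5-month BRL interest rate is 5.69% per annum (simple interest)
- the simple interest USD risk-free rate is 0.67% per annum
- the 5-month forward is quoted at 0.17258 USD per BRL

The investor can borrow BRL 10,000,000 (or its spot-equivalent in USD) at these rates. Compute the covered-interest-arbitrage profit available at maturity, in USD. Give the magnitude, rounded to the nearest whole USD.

USD 22,360

T = 5/12 years.
Invest the BRL and cover forward: 10,000,000 × 1.023708333 × 0.17258 = USD 1,766,715.84.
Convert at spot and invest in USD: 10,000,000 × 0.17395 × 1.002791667 = USD 1,744,356.10.
The quoted forward overvalues BRL, so borrow USD, buy BRL at spot, deposit the BRL at 5.69%, and sell the proceeds forward at 0.17258.
Profit = 1,766,715.84 − 1,744,356.10 = USD 22,360.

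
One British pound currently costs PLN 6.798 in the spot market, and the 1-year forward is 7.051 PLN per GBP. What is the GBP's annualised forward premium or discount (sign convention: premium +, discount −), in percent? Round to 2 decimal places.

+3.72%

T = 1 year.
GBP trades forward at +3.72168% vs spot over the period.
×(1/T) gives 3.72% p.a.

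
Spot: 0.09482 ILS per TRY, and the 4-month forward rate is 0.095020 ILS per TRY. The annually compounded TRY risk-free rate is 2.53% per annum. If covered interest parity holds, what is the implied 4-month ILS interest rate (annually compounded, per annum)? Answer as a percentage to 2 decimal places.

T = 4/12 years.
By CIP, F/S equals the ILS-to-TRY growth ratio: 0.09502/0.09482 = 1.0021093.
TRY growth factor: (1 + 0.0253)^(4/12) = 1.0083632.
Hence g_ILS = 1.0104901.
r = 1.0104901^(12/4) − 1 = 0.031802 → 3.18%.

3.18%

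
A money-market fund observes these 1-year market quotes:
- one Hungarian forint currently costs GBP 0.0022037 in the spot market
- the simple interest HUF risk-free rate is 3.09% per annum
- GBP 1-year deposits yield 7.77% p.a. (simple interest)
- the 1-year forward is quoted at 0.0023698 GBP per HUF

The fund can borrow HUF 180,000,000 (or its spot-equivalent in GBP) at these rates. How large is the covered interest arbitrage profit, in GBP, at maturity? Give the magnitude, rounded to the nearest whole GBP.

T = 1 year.
Keep in HUF, deliver into the forward: 180,000,000·1.030900·0.0023698 = GBP 439,744.83.
Swap to GBP now, deposit: 180,000,000·0.0022037·1.077700 = GBP 427,486.95.
The quoted forward overvalues HUF, so borrow GBP, buy HUF at spot, deposit the HUF at 3.09%, and sell the proceeds forward at 0.0023698.
Profit = 439,744.83 − 427,486.95 = GBP 12,258.

GBP 12,258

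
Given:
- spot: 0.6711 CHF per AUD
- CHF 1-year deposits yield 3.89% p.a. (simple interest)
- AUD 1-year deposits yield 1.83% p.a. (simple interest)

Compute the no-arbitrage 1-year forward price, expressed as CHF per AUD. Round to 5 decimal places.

T = 1 year.
Growth of 1 CHF over T: 1 + 0.0389×1 = 1.038900.
AUD growth factor: 1 + 0.0183×1 = 1.018300.
So F = 0.6711 × 1.038900 / 1.018300 = 0.6846762 (CHF/AUD).

0.68468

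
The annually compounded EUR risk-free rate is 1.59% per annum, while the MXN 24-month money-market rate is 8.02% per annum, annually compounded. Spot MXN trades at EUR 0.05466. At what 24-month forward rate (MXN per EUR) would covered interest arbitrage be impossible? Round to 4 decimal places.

T = 2 years.
EUR accumulates by (1 + 0.0159)^2 = 1.03205281.
MXN growth factor: (1 + 0.0802)^2 = 1.16683204.
Forward (EUR per MXN) = 0.05466 × 1.03205281 / 1.16683204 = 0.048346295.
Quoted the other way: 1/0.048346295 = 20.6841 MXN per EUR.

20.6841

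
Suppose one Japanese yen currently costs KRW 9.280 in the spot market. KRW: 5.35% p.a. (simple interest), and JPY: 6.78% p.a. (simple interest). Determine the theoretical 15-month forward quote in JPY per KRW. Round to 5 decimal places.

T = 15/12 years.
Growth of 1 KRW over T: 1 + 0.0535×15/12 = 1.066875.
Growth of 1 JPY over T: 1 + 0.0678×15/12 = 1.084750.
CIP: F = S · (grow KRW)/(grow JPY) = 9.28 × 1.066875/1.084750 = 9.127080 KRW per JPY.
Invert for JPY per KRW: 1 / 9.127080 = 0.10956.

0.10956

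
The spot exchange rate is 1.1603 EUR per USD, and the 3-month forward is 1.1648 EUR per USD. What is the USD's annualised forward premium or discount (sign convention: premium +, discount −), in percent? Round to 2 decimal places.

T = 3/12 years.
Period premium: (1.1648 − 1.1603)/1.1603 = 0.0038783.
Annualise by dividing by T: 0.0038783 / (3/12) = 0.015513 → 1.55%.

+1.55%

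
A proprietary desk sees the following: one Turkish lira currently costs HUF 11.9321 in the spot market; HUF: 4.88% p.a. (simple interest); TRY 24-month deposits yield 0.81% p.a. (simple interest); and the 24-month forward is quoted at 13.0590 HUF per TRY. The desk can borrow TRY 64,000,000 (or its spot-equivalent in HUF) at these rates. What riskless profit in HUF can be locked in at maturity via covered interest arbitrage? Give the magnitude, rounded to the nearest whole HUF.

T = 2 years.
Route A — deposit TRY, sell forward: 64,000,000 × 1.016200 × 13.0590 = HUF 849,315,571.20.
Route B — convert at spot, deposit HUF: 64,000,000 × 11.9321 × 1.097600 = HUF 838,187,069.44.
The quoted forward overvalues TRY, so borrow HUF, buy TRY at spot, deposit the TRY at 0.81%, and sell the proceeds forward at 13.0590.
Profit = 849,315,571.20 − 838,187,069.44 = HUF 11,128,502.

HUF 11,128,502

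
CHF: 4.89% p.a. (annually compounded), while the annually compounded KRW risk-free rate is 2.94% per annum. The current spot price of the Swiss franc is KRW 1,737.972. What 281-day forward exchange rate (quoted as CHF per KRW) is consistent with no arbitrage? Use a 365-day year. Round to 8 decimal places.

T = 281/365 years.
Growth of 1 KRW over T: (1 + 0.0294)^(281/365) = 1.0225583.
CHF accumulates by (1 + 0.0489)^(281/365) = 1.0374386.
So F = 1737.972 × 1.0225583 / 1.0374386 = 1713.044 (KRW/CHF).
Invert for CHF per KRW: 1 / 1713.044 = 0.00058376.

0.00058376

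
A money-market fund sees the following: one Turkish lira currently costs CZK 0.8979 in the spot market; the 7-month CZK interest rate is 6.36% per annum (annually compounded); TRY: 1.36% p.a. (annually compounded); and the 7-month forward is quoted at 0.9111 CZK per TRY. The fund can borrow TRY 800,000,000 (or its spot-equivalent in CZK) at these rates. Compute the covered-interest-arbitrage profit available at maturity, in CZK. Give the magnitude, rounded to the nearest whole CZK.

T = 7/12 years.
Route A — deposit TRY, sell forward: 800,000,000 × 1.00791099874 × 0.9111 = CZK 734,646,168.76.
Route B — convert at spot, deposit CZK: 800,000,000 × 0.8979 × 1.0366226449 = CZK 744,626,778.28.
The quoted forward undervalues TRY, so borrow TRY, convert to CZK at spot, deposit the CZK at 6.36%, and buy TRY forward at 0.9111 to cover the loan.
Arbitrage profit = |734,646,168.76 − 744,626,778.28| = CZK 9,980,610.

CZK 9,980,610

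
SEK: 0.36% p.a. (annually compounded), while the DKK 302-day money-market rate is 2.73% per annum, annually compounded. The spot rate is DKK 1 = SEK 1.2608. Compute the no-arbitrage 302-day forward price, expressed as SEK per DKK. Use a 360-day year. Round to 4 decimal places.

1.2364

T = 302/360 years.
Growth of 1 SEK over T: (1 + 0.0036)^(302/360) = 1.0030191.
Growth of 1 DKK over T: (1 + 0.0273)^(302/360) = 1.0228518.
Forward (SEK per DKK) = 1.2608 × 1.0030191 / 1.0228518 = 1.236354.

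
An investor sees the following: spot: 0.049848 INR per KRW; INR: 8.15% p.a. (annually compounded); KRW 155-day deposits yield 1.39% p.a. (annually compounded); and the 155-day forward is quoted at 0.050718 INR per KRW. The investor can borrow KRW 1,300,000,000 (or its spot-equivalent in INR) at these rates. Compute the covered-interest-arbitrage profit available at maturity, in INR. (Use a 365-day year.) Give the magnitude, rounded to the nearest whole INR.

INR 673,698

T = 155/365 years.
Route A — deposit KRW, sell forward: 1,300,000,000 × 1.0058793076 × 0.050718 = INR 66,321,042.74.
Route B — convert at spot, deposit INR: 1,300,000,000 × 0.049848 × 1.0338311645 = INR 66,994,740.65.
The quoted forward undervalues KRW, so borrow KRW, convert to INR at spot, deposit the INR at 8.15%, and buy KRW forward at 0.050718 to cover the loan.
Arbitrage profit = |66,321,042.74 − 66,994,740.65| = INR 673,698.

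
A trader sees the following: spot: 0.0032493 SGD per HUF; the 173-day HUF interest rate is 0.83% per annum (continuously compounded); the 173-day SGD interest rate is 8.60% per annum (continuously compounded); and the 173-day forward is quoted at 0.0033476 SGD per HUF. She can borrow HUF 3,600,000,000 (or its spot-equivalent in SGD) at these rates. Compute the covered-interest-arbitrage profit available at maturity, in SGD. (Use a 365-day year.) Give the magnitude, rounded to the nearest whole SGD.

SGD 85,277

T = 173/365 years.
Keep in HUF, deliver into the forward: 3,600,000,000·1.0039417208·0.0033476 = SGD 12,098,863.10.
Swap to SGD now, deposit: 3,600,000,000·0.0032493·1.0416038033 = SGD 12,184,139.66.
The quoted forward undervalues HUF, so borrow HUF, convert to SGD at spot, deposit the SGD at 8.60%, and buy HUF forward at 0.0033476 to cover the loan.
The gap between the two covered legs is SGD 85,277.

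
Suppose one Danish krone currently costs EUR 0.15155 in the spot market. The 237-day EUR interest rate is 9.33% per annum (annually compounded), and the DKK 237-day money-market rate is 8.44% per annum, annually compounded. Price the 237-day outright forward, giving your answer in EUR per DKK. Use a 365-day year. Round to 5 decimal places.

T = 237/365 years.
EUR accumulates by (1 + 0.0933)^(237/365) = 1.0596295.
DKK accumulates by (1 + 0.0844)^(237/365) = 1.0540206.
So F = 0.15155 × 1.0596295 / 1.0540206 = 0.1523565 (EUR/DKK).

0.15236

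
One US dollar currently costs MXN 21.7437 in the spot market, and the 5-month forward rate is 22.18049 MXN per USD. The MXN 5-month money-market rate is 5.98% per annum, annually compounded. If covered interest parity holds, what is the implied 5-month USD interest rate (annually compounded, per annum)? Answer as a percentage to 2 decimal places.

T = 5/12 years.
CIP gives F = S · g_MXN/g_USD, so g_MXN/g_USD = 22.18049/21.7437 = 1.0200881.
The MXN side grows by (1 + 0.0598)^(5/12) = 1.0244953.
That pins the USD growth at 1.0043204.
Annualise: 1.0043204^(12/5) − 1 = 0.010400 = 1.04%.

1.04%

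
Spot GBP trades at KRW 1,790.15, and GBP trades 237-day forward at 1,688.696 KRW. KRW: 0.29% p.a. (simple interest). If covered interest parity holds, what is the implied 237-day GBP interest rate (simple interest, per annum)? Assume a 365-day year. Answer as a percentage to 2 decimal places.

9.56%

T = 237/365 years.
F/S = 1688.696/1790.15 = 0.9433265 = (growth of KRW) / (growth of GBP).
The KRW side grows by 1 + 0.0029×237/365 = 1.001883.
That pins the GBP growth at 1.0620745.
r = (1.0620745 − 1)/(237/365) = 0.095600 → 9.56%.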